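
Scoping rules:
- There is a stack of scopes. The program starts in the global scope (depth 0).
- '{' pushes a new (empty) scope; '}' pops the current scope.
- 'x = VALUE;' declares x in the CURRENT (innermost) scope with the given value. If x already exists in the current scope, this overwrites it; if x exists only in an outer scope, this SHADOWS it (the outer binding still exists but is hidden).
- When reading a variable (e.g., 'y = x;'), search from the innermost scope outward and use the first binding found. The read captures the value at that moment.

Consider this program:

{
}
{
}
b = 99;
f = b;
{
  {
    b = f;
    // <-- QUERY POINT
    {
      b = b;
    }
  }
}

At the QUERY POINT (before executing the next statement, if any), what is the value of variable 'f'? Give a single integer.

Answer: 99

Derivation:
Step 1: enter scope (depth=1)
Step 2: exit scope (depth=0)
Step 3: enter scope (depth=1)
Step 4: exit scope (depth=0)
Step 5: declare b=99 at depth 0
Step 6: declare f=(read b)=99 at depth 0
Step 7: enter scope (depth=1)
Step 8: enter scope (depth=2)
Step 9: declare b=(read f)=99 at depth 2
Visible at query point: b=99 f=99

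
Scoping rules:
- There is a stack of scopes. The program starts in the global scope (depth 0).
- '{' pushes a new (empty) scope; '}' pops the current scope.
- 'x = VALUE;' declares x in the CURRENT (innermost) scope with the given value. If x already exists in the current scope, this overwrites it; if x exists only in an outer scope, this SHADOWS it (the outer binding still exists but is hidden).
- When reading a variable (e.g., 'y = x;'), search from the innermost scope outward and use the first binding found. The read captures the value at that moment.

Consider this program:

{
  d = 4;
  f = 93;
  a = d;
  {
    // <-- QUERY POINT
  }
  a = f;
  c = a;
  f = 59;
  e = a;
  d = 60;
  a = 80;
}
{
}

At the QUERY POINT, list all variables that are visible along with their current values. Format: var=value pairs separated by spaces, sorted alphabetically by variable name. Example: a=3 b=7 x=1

Answer: a=4 d=4 f=93

Derivation:
Step 1: enter scope (depth=1)
Step 2: declare d=4 at depth 1
Step 3: declare f=93 at depth 1
Step 4: declare a=(read d)=4 at depth 1
Step 5: enter scope (depth=2)
Visible at query point: a=4 d=4 f=93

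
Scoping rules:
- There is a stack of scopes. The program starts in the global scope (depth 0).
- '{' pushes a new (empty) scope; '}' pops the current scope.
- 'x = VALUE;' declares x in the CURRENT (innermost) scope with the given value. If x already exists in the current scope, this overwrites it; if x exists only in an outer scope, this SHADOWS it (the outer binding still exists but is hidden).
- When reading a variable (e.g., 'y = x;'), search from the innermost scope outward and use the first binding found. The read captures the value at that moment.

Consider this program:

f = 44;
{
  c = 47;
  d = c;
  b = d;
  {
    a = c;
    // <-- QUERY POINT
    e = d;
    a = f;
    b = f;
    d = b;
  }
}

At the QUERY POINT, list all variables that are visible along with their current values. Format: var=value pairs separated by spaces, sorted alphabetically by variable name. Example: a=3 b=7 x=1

Answer: a=47 b=47 c=47 d=47 f=44

Derivation:
Step 1: declare f=44 at depth 0
Step 2: enter scope (depth=1)
Step 3: declare c=47 at depth 1
Step 4: declare d=(read c)=47 at depth 1
Step 5: declare b=(read d)=47 at depth 1
Step 6: enter scope (depth=2)
Step 7: declare a=(read c)=47 at depth 2
Visible at query point: a=47 b=47 c=47 d=47 f=44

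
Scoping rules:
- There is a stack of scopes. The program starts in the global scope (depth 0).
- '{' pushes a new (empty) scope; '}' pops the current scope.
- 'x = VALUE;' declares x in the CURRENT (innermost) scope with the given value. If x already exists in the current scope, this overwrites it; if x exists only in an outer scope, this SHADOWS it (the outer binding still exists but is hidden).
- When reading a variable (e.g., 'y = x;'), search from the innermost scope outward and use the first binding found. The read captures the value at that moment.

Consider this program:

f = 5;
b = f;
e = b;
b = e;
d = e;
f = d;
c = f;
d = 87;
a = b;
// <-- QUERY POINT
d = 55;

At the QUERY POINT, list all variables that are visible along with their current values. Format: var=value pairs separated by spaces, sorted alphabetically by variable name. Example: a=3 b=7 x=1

Answer: a=5 b=5 c=5 d=87 e=5 f=5

Derivation:
Step 1: declare f=5 at depth 0
Step 2: declare b=(read f)=5 at depth 0
Step 3: declare e=(read b)=5 at depth 0
Step 4: declare b=(read e)=5 at depth 0
Step 5: declare d=(read e)=5 at depth 0
Step 6: declare f=(read d)=5 at depth 0
Step 7: declare c=(read f)=5 at depth 0
Step 8: declare d=87 at depth 0
Step 9: declare a=(read b)=5 at depth 0
Visible at query point: a=5 b=5 c=5 d=87 e=5 f=5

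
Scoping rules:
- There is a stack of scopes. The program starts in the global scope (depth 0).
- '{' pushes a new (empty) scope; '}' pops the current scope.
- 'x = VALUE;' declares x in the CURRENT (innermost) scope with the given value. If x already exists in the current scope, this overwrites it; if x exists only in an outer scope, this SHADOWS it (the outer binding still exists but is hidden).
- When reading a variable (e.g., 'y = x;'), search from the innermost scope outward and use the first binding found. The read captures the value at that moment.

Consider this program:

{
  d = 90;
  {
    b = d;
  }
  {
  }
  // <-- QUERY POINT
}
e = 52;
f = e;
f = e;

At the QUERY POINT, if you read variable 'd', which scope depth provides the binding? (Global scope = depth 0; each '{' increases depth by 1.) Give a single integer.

Answer: 1

Derivation:
Step 1: enter scope (depth=1)
Step 2: declare d=90 at depth 1
Step 3: enter scope (depth=2)
Step 4: declare b=(read d)=90 at depth 2
Step 5: exit scope (depth=1)
Step 6: enter scope (depth=2)
Step 7: exit scope (depth=1)
Visible at query point: d=90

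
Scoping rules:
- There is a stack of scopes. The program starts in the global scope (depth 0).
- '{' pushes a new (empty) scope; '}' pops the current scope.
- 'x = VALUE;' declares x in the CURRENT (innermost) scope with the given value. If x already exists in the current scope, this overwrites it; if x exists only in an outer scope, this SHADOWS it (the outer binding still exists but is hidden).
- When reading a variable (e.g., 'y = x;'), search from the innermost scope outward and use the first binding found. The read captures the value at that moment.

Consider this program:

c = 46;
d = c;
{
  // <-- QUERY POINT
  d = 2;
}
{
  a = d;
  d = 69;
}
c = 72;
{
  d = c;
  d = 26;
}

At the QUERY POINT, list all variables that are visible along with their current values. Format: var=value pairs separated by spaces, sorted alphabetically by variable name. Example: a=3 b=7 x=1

Step 1: declare c=46 at depth 0
Step 2: declare d=(read c)=46 at depth 0
Step 3: enter scope (depth=1)
Visible at query point: c=46 d=46

Answer: c=46 d=46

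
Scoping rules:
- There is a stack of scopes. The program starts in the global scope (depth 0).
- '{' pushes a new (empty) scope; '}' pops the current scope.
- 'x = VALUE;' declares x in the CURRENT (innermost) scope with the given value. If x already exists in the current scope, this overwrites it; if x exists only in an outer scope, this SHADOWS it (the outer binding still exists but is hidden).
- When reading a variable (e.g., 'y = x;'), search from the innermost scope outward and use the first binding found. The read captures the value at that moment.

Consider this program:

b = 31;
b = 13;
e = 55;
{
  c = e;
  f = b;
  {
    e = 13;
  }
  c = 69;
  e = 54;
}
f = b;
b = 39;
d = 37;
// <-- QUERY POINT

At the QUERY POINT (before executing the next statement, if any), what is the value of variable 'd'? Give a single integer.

Answer: 37

Derivation:
Step 1: declare b=31 at depth 0
Step 2: declare b=13 at depth 0
Step 3: declare e=55 at depth 0
Step 4: enter scope (depth=1)
Step 5: declare c=(read e)=55 at depth 1
Step 6: declare f=(read b)=13 at depth 1
Step 7: enter scope (depth=2)
Step 8: declare e=13 at depth 2
Step 9: exit scope (depth=1)
Step 10: declare c=69 at depth 1
Step 11: declare e=54 at depth 1
Step 12: exit scope (depth=0)
Step 13: declare f=(read b)=13 at depth 0
Step 14: declare b=39 at depth 0
Step 15: declare d=37 at depth 0
Visible at query point: b=39 d=37 e=55 f=13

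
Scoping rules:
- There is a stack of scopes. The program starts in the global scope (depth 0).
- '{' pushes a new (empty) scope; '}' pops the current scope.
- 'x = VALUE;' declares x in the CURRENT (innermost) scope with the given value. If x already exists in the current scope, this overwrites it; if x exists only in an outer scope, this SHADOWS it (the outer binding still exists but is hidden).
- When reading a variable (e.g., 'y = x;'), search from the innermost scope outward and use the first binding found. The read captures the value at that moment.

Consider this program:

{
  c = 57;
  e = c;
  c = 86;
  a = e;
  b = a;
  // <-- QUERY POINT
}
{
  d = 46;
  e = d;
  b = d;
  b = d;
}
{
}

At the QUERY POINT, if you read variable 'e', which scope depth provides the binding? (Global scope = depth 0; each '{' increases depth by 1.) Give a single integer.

Answer: 1

Derivation:
Step 1: enter scope (depth=1)
Step 2: declare c=57 at depth 1
Step 3: declare e=(read c)=57 at depth 1
Step 4: declare c=86 at depth 1
Step 5: declare a=(read e)=57 at depth 1
Step 6: declare b=(read a)=57 at depth 1
Visible at query point: a=57 b=57 c=86 e=57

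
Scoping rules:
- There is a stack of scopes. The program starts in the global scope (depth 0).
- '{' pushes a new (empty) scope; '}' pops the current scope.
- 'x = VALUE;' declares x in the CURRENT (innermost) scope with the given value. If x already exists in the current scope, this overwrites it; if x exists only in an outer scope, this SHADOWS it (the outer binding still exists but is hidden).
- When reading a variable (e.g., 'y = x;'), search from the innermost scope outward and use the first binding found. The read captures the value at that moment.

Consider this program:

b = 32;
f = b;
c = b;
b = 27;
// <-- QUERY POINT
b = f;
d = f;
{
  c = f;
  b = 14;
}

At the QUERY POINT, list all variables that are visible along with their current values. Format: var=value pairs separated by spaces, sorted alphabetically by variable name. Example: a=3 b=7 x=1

Answer: b=27 c=32 f=32

Derivation:
Step 1: declare b=32 at depth 0
Step 2: declare f=(read b)=32 at depth 0
Step 3: declare c=(read b)=32 at depth 0
Step 4: declare b=27 at depth 0
Visible at query point: b=27 c=32 f=32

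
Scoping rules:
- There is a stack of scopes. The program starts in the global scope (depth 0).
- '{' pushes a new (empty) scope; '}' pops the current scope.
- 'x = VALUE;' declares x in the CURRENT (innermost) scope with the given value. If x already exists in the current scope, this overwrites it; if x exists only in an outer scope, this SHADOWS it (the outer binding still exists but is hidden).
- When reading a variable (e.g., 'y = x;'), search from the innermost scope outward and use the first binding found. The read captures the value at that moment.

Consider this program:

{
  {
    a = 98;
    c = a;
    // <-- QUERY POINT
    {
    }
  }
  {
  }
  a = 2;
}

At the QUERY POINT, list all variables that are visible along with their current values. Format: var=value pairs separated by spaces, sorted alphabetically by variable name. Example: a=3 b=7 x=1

Step 1: enter scope (depth=1)
Step 2: enter scope (depth=2)
Step 3: declare a=98 at depth 2
Step 4: declare c=(read a)=98 at depth 2
Visible at query point: a=98 c=98

Answer: a=98 c=98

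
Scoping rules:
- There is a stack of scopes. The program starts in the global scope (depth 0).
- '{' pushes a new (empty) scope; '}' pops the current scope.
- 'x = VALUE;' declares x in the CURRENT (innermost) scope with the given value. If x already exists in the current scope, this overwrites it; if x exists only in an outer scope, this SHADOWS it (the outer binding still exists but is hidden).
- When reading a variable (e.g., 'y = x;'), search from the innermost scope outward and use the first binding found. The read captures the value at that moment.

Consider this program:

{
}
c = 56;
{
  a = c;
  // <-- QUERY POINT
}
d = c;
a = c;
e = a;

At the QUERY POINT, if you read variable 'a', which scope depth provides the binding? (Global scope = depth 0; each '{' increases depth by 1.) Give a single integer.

Answer: 1

Derivation:
Step 1: enter scope (depth=1)
Step 2: exit scope (depth=0)
Step 3: declare c=56 at depth 0
Step 4: enter scope (depth=1)
Step 5: declare a=(read c)=56 at depth 1
Visible at query point: a=56 c=56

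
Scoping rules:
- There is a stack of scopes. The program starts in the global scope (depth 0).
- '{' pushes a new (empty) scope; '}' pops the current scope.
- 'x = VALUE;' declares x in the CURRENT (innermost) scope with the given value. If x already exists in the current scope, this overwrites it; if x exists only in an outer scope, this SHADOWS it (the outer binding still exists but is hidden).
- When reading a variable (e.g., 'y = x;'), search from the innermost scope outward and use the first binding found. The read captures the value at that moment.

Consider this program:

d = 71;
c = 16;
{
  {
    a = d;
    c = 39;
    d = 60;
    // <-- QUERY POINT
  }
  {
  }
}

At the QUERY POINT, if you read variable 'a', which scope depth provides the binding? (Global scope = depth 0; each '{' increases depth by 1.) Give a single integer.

Step 1: declare d=71 at depth 0
Step 2: declare c=16 at depth 0
Step 3: enter scope (depth=1)
Step 4: enter scope (depth=2)
Step 5: declare a=(read d)=71 at depth 2
Step 6: declare c=39 at depth 2
Step 7: declare d=60 at depth 2
Visible at query point: a=71 c=39 d=60

Answer: 2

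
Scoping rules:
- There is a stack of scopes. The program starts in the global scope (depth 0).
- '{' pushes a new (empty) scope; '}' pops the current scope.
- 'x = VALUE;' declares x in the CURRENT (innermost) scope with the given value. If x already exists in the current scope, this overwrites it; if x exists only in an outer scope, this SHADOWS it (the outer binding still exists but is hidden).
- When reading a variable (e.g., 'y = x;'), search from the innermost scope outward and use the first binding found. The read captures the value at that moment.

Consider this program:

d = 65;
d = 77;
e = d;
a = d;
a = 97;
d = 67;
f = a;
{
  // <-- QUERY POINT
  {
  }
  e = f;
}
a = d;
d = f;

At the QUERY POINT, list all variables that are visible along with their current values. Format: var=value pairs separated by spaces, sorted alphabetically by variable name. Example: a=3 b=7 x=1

Answer: a=97 d=67 e=77 f=97

Derivation:
Step 1: declare d=65 at depth 0
Step 2: declare d=77 at depth 0
Step 3: declare e=(read d)=77 at depth 0
Step 4: declare a=(read d)=77 at depth 0
Step 5: declare a=97 at depth 0
Step 6: declare d=67 at depth 0
Step 7: declare f=(read a)=97 at depth 0
Step 8: enter scope (depth=1)
Visible at query point: a=97 d=67 e=77 f=97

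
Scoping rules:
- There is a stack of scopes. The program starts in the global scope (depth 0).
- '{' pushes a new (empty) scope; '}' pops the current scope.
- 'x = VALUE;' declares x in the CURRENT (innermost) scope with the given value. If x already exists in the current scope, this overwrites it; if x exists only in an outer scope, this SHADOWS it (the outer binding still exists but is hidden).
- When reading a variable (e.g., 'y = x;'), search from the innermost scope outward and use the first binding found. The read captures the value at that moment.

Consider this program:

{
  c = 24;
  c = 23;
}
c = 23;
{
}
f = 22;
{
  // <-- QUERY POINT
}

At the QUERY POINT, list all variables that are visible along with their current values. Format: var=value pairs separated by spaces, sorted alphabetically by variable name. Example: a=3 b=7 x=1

Answer: c=23 f=22

Derivation:
Step 1: enter scope (depth=1)
Step 2: declare c=24 at depth 1
Step 3: declare c=23 at depth 1
Step 4: exit scope (depth=0)
Step 5: declare c=23 at depth 0
Step 6: enter scope (depth=1)
Step 7: exit scope (depth=0)
Step 8: declare f=22 at depth 0
Step 9: enter scope (depth=1)
Visible at query point: c=23 f=22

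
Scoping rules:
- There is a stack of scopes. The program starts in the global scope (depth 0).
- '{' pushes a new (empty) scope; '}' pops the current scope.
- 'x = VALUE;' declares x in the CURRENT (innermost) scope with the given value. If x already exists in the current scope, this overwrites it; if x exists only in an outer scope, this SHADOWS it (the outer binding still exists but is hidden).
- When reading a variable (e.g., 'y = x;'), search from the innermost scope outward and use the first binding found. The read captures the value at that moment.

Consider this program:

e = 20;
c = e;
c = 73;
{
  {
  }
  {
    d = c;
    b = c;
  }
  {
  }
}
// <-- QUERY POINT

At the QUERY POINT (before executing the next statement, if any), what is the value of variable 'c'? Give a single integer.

Answer: 73

Derivation:
Step 1: declare e=20 at depth 0
Step 2: declare c=(read e)=20 at depth 0
Step 3: declare c=73 at depth 0
Step 4: enter scope (depth=1)
Step 5: enter scope (depth=2)
Step 6: exit scope (depth=1)
Step 7: enter scope (depth=2)
Step 8: declare d=(read c)=73 at depth 2
Step 9: declare b=(read c)=73 at depth 2
Step 10: exit scope (depth=1)
Step 11: enter scope (depth=2)
Step 12: exit scope (depth=1)
Step 13: exit scope (depth=0)
Visible at query point: c=73 e=20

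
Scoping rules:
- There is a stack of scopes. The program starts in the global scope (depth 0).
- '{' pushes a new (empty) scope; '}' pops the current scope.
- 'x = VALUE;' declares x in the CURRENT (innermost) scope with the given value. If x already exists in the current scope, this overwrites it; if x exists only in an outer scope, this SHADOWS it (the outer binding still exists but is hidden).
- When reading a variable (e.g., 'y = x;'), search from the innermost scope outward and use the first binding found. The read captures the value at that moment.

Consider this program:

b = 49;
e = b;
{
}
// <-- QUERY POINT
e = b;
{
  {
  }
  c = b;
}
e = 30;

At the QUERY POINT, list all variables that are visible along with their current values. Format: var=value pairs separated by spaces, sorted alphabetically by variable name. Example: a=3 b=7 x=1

Step 1: declare b=49 at depth 0
Step 2: declare e=(read b)=49 at depth 0
Step 3: enter scope (depth=1)
Step 4: exit scope (depth=0)
Visible at query point: b=49 e=49

Answer: b=49 e=49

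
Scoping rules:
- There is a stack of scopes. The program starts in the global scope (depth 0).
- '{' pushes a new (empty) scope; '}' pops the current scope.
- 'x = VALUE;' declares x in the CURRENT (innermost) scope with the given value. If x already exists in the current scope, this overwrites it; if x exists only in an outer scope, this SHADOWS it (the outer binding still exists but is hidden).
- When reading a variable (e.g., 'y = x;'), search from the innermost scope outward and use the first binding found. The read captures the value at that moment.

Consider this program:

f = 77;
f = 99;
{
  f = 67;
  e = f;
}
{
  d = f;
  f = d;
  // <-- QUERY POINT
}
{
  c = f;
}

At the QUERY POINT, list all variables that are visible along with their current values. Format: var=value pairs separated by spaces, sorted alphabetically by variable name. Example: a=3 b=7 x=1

Step 1: declare f=77 at depth 0
Step 2: declare f=99 at depth 0
Step 3: enter scope (depth=1)
Step 4: declare f=67 at depth 1
Step 5: declare e=(read f)=67 at depth 1
Step 6: exit scope (depth=0)
Step 7: enter scope (depth=1)
Step 8: declare d=(read f)=99 at depth 1
Step 9: declare f=(read d)=99 at depth 1
Visible at query point: d=99 f=99

Answer: d=99 f=99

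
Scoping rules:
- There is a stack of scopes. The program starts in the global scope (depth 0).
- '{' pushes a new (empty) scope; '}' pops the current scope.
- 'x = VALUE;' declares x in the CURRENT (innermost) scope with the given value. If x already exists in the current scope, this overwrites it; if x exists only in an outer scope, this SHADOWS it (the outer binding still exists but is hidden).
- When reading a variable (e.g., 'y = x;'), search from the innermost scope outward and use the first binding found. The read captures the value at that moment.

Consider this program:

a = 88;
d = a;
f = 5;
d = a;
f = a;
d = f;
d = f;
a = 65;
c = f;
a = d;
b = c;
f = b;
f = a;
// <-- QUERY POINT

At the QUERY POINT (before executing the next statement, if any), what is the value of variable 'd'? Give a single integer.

Step 1: declare a=88 at depth 0
Step 2: declare d=(read a)=88 at depth 0
Step 3: declare f=5 at depth 0
Step 4: declare d=(read a)=88 at depth 0
Step 5: declare f=(read a)=88 at depth 0
Step 6: declare d=(read f)=88 at depth 0
Step 7: declare d=(read f)=88 at depth 0
Step 8: declare a=65 at depth 0
Step 9: declare c=(read f)=88 at depth 0
Step 10: declare a=(read d)=88 at depth 0
Step 11: declare b=(read c)=88 at depth 0
Step 12: declare f=(read b)=88 at depth 0
Step 13: declare f=(read a)=88 at depth 0
Visible at query point: a=88 b=88 c=88 d=88 f=88

Answer: 88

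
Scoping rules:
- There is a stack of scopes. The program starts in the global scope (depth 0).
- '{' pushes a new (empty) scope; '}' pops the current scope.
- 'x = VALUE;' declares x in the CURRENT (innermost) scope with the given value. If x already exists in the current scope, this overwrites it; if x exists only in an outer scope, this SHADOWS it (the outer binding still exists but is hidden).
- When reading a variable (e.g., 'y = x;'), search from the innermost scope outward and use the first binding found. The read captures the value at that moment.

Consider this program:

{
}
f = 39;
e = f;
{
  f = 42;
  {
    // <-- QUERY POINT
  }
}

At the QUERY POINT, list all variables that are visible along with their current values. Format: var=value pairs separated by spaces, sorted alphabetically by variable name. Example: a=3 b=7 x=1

Answer: e=39 f=42

Derivation:
Step 1: enter scope (depth=1)
Step 2: exit scope (depth=0)
Step 3: declare f=39 at depth 0
Step 4: declare e=(read f)=39 at depth 0
Step 5: enter scope (depth=1)
Step 6: declare f=42 at depth 1
Step 7: enter scope (depth=2)
Visible at query point: e=39 f=42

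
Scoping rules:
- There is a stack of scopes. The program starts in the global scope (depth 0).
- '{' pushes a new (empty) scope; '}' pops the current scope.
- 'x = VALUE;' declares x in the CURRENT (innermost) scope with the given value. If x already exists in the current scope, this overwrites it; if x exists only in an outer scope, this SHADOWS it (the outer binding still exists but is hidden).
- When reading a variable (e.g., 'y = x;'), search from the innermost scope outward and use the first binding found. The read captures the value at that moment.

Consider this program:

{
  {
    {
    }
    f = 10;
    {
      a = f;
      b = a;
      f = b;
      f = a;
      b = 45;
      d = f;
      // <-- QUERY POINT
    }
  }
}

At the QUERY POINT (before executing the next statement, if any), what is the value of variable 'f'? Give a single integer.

Step 1: enter scope (depth=1)
Step 2: enter scope (depth=2)
Step 3: enter scope (depth=3)
Step 4: exit scope (depth=2)
Step 5: declare f=10 at depth 2
Step 6: enter scope (depth=3)
Step 7: declare a=(read f)=10 at depth 3
Step 8: declare b=(read a)=10 at depth 3
Step 9: declare f=(read b)=10 at depth 3
Step 10: declare f=(read a)=10 at depth 3
Step 11: declare b=45 at depth 3
Step 12: declare d=(read f)=10 at depth 3
Visible at query point: a=10 b=45 d=10 f=10

Answer: 10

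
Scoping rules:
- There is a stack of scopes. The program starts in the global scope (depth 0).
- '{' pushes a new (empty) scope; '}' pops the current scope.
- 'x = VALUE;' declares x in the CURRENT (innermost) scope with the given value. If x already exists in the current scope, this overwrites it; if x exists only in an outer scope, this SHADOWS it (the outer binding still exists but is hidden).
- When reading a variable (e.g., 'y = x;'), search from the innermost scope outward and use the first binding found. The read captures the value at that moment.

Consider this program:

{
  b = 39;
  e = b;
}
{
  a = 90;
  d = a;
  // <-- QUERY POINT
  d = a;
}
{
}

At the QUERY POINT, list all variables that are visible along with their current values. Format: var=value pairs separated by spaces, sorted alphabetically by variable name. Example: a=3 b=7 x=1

Answer: a=90 d=90

Derivation:
Step 1: enter scope (depth=1)
Step 2: declare b=39 at depth 1
Step 3: declare e=(read b)=39 at depth 1
Step 4: exit scope (depth=0)
Step 5: enter scope (depth=1)
Step 6: declare a=90 at depth 1
Step 7: declare d=(read a)=90 at depth 1
Visible at query point: a=90 d=90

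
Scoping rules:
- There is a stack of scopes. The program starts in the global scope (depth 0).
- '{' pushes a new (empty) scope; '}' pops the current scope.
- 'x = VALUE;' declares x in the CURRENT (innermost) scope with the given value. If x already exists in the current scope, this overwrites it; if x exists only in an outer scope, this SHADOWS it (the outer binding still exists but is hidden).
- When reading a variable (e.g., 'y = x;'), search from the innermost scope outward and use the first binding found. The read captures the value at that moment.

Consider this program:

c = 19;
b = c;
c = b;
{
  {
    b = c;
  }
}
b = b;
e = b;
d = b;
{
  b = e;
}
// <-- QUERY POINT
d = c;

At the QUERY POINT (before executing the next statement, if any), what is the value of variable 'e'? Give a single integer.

Step 1: declare c=19 at depth 0
Step 2: declare b=(read c)=19 at depth 0
Step 3: declare c=(read b)=19 at depth 0
Step 4: enter scope (depth=1)
Step 5: enter scope (depth=2)
Step 6: declare b=(read c)=19 at depth 2
Step 7: exit scope (depth=1)
Step 8: exit scope (depth=0)
Step 9: declare b=(read b)=19 at depth 0
Step 10: declare e=(read b)=19 at depth 0
Step 11: declare d=(read b)=19 at depth 0
Step 12: enter scope (depth=1)
Step 13: declare b=(read e)=19 at depth 1
Step 14: exit scope (depth=0)
Visible at query point: b=19 c=19 d=19 e=19

Answer: 19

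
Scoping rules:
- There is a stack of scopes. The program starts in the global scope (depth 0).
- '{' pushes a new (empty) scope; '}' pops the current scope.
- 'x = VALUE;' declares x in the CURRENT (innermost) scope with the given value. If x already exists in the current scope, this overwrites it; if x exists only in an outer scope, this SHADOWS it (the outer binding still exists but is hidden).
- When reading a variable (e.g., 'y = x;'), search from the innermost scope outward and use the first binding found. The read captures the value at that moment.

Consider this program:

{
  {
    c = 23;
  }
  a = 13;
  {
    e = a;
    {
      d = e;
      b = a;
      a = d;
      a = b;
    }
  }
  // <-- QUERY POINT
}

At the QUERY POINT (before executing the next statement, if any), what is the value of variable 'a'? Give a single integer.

Answer: 13

Derivation:
Step 1: enter scope (depth=1)
Step 2: enter scope (depth=2)
Step 3: declare c=23 at depth 2
Step 4: exit scope (depth=1)
Step 5: declare a=13 at depth 1
Step 6: enter scope (depth=2)
Step 7: declare e=(read a)=13 at depth 2
Step 8: enter scope (depth=3)
Step 9: declare d=(read e)=13 at depth 3
Step 10: declare b=(read a)=13 at depth 3
Step 11: declare a=(read d)=13 at depth 3
Step 12: declare a=(read b)=13 at depth 3
Step 13: exit scope (depth=2)
Step 14: exit scope (depth=1)
Visible at query point: a=13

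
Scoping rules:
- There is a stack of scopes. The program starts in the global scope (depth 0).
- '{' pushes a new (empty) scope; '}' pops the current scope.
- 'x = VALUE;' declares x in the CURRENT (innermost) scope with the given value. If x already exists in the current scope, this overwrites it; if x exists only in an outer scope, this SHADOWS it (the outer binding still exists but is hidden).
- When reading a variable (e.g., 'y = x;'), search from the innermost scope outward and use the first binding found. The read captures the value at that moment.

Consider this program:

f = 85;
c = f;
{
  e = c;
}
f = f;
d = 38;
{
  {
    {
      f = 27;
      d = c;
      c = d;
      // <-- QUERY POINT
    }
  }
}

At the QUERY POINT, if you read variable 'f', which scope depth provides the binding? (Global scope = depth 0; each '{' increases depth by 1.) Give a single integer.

Answer: 3

Derivation:
Step 1: declare f=85 at depth 0
Step 2: declare c=(read f)=85 at depth 0
Step 3: enter scope (depth=1)
Step 4: declare e=(read c)=85 at depth 1
Step 5: exit scope (depth=0)
Step 6: declare f=(read f)=85 at depth 0
Step 7: declare d=38 at depth 0
Step 8: enter scope (depth=1)
Step 9: enter scope (depth=2)
Step 10: enter scope (depth=3)
Step 11: declare f=27 at depth 3
Step 12: declare d=(read c)=85 at depth 3
Step 13: declare c=(read d)=85 at depth 3
Visible at query point: c=85 d=85 f=27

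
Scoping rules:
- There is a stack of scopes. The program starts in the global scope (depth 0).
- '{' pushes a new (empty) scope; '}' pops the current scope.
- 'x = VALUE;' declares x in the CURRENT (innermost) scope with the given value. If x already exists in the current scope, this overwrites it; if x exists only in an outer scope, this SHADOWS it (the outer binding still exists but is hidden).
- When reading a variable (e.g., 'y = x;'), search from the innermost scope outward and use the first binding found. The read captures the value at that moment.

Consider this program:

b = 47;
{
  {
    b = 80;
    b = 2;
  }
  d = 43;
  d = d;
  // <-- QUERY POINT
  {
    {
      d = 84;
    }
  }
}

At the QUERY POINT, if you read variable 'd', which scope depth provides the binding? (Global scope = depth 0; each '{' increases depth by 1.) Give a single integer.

Step 1: declare b=47 at depth 0
Step 2: enter scope (depth=1)
Step 3: enter scope (depth=2)
Step 4: declare b=80 at depth 2
Step 5: declare b=2 at depth 2
Step 6: exit scope (depth=1)
Step 7: declare d=43 at depth 1
Step 8: declare d=(read d)=43 at depth 1
Visible at query point: b=47 d=43

Answer: 1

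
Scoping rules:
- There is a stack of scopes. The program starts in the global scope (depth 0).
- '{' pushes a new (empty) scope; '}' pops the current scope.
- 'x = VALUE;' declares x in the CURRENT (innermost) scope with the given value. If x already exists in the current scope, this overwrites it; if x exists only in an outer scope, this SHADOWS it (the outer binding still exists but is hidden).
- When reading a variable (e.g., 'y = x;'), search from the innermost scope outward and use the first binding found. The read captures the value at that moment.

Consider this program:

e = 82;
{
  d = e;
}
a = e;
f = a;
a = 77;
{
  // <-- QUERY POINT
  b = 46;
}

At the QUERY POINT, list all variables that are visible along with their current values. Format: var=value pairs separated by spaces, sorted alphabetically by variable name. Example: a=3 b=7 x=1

Step 1: declare e=82 at depth 0
Step 2: enter scope (depth=1)
Step 3: declare d=(read e)=82 at depth 1
Step 4: exit scope (depth=0)
Step 5: declare a=(read e)=82 at depth 0
Step 6: declare f=(read a)=82 at depth 0
Step 7: declare a=77 at depth 0
Step 8: enter scope (depth=1)
Visible at query point: a=77 e=82 f=82

Answer: a=77 e=82 f=82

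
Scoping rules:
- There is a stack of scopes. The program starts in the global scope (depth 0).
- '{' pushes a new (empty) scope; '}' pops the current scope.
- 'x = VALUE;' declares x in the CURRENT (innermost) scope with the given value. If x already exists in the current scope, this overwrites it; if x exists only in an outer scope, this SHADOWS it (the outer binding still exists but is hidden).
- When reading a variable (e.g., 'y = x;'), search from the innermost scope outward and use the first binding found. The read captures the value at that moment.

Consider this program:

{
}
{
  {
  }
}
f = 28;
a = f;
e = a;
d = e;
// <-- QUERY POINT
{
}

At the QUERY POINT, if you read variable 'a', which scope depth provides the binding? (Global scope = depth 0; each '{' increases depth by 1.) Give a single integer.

Step 1: enter scope (depth=1)
Step 2: exit scope (depth=0)
Step 3: enter scope (depth=1)
Step 4: enter scope (depth=2)
Step 5: exit scope (depth=1)
Step 6: exit scope (depth=0)
Step 7: declare f=28 at depth 0
Step 8: declare a=(read f)=28 at depth 0
Step 9: declare e=(read a)=28 at depth 0
Step 10: declare d=(read e)=28 at depth 0
Visible at query point: a=28 d=28 e=28 f=28

Answer: 0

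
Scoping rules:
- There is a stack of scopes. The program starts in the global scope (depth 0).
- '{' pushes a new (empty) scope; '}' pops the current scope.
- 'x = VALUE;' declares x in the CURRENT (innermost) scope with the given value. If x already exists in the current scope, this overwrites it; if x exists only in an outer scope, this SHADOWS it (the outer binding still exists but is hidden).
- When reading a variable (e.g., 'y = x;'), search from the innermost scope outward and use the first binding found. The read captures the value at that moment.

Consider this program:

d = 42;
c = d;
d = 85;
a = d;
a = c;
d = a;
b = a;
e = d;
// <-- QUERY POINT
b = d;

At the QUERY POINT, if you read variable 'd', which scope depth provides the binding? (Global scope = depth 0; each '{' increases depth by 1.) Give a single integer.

Answer: 0

Derivation:
Step 1: declare d=42 at depth 0
Step 2: declare c=(read d)=42 at depth 0
Step 3: declare d=85 at depth 0
Step 4: declare a=(read d)=85 at depth 0
Step 5: declare a=(read c)=42 at depth 0
Step 6: declare d=(read a)=42 at depth 0
Step 7: declare b=(read a)=42 at depth 0
Step 8: declare e=(read d)=42 at depth 0
Visible at query point: a=42 b=42 c=42 d=42 e=42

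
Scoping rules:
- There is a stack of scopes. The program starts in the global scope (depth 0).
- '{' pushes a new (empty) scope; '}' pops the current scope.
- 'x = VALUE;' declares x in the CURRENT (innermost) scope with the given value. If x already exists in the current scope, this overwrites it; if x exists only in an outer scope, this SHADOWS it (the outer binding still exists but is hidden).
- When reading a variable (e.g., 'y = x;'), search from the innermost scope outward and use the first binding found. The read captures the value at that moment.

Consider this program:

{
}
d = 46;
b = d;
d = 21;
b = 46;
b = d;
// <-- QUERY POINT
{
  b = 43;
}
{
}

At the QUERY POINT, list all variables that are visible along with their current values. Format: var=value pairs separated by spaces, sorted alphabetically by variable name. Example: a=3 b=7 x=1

Step 1: enter scope (depth=1)
Step 2: exit scope (depth=0)
Step 3: declare d=46 at depth 0
Step 4: declare b=(read d)=46 at depth 0
Step 5: declare d=21 at depth 0
Step 6: declare b=46 at depth 0
Step 7: declare b=(read d)=21 at depth 0
Visible at query point: b=21 d=21

Answer: b=21 d=21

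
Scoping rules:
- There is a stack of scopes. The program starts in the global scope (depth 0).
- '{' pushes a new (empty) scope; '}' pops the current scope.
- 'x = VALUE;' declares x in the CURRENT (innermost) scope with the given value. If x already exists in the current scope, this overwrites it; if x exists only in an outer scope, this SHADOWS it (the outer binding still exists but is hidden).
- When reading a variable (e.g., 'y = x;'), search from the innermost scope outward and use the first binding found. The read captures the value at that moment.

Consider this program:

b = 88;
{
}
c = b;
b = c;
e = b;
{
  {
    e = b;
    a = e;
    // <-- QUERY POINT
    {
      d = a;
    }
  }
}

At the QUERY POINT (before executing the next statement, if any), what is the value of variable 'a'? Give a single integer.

Answer: 88

Derivation:
Step 1: declare b=88 at depth 0
Step 2: enter scope (depth=1)
Step 3: exit scope (depth=0)
Step 4: declare c=(read b)=88 at depth 0
Step 5: declare b=(read c)=88 at depth 0
Step 6: declare e=(read b)=88 at depth 0
Step 7: enter scope (depth=1)
Step 8: enter scope (depth=2)
Step 9: declare e=(read b)=88 at depth 2
Step 10: declare a=(read e)=88 at depth 2
Visible at query point: a=88 b=88 c=88 e=88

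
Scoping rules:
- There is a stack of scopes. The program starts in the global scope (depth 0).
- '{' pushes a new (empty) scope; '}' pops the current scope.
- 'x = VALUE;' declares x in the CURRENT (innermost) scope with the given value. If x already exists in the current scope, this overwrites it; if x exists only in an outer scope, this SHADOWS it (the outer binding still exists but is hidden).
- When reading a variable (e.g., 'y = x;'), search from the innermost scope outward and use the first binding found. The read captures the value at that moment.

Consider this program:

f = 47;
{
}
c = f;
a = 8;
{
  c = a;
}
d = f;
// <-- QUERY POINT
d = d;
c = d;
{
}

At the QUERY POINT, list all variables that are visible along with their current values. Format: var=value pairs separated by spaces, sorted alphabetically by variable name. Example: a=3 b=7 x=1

Answer: a=8 c=47 d=47 f=47

Derivation:
Step 1: declare f=47 at depth 0
Step 2: enter scope (depth=1)
Step 3: exit scope (depth=0)
Step 4: declare c=(read f)=47 at depth 0
Step 5: declare a=8 at depth 0
Step 6: enter scope (depth=1)
Step 7: declare c=(read a)=8 at depth 1
Step 8: exit scope (depth=0)
Step 9: declare d=(read f)=47 at depth 0
Visible at query point: a=8 c=47 d=47 f=47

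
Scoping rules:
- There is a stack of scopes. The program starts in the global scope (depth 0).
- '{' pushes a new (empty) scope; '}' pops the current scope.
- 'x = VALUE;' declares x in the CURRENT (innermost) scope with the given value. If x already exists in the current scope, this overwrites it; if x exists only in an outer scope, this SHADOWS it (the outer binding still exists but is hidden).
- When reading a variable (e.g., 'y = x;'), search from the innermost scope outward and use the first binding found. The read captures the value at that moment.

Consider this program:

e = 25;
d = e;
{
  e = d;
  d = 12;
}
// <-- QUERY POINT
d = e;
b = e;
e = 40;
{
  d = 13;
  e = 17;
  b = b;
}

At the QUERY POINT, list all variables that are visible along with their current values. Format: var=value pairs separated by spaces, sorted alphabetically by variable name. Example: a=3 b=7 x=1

Step 1: declare e=25 at depth 0
Step 2: declare d=(read e)=25 at depth 0
Step 3: enter scope (depth=1)
Step 4: declare e=(read d)=25 at depth 1
Step 5: declare d=12 at depth 1
Step 6: exit scope (depth=0)
Visible at query point: d=25 e=25

Answer: d=25 e=25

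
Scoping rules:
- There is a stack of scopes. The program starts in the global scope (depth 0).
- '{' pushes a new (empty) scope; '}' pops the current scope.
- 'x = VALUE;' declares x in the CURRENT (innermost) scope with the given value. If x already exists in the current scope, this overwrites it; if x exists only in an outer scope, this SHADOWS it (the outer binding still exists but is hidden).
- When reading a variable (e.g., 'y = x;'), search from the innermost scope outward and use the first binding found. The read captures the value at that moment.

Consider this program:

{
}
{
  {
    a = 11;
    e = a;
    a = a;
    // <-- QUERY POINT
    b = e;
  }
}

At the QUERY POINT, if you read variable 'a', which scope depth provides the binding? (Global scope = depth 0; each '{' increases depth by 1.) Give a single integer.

Step 1: enter scope (depth=1)
Step 2: exit scope (depth=0)
Step 3: enter scope (depth=1)
Step 4: enter scope (depth=2)
Step 5: declare a=11 at depth 2
Step 6: declare e=(read a)=11 at depth 2
Step 7: declare a=(read a)=11 at depth 2
Visible at query point: a=11 e=11

Answer: 2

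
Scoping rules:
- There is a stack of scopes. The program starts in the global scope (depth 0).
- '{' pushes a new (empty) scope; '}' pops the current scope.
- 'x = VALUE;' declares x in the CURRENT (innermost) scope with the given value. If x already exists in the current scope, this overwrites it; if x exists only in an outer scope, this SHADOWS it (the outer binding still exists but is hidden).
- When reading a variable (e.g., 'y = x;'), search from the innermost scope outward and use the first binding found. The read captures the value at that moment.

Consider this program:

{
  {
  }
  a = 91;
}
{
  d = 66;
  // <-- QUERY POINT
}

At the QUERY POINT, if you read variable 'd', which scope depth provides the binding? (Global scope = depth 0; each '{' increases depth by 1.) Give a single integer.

Answer: 1

Derivation:
Step 1: enter scope (depth=1)
Step 2: enter scope (depth=2)
Step 3: exit scope (depth=1)
Step 4: declare a=91 at depth 1
Step 5: exit scope (depth=0)
Step 6: enter scope (depth=1)
Step 7: declare d=66 at depth 1
Visible at query point: d=66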